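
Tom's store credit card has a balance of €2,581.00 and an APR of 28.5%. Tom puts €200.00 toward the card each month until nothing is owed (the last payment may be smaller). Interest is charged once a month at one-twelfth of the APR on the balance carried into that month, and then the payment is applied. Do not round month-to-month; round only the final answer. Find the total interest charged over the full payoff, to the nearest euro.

€538

Monthly rate r = 28.5%/12 = 2.375% = 0.02375.
Payoff takes n = ⌈−ln(1 − rB₀/P)/ln(1+r)⌉ = ⌈15.593⌉ = 16 payments; the last is €119.09.
Total paid = 15·€200.00 + €119.09 = €3,119.09.
Total interest = total paid − principal = €3,119.09 − €2,581.00 = €538.09.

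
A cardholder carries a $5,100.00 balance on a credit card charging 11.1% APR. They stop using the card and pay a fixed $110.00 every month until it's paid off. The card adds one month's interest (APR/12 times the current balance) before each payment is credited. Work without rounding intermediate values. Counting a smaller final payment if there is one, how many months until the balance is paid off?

61 months

Monthly rate r = 11.1%/12 = 0.925% = 0.00925.
Recurrence: B ← B·(1+r) − $110.00.
Month 1: interest $47.17; balance after payment $5,037.18.
Month 2: interest $46.59; balance after payment $4,973.77.
Closed form: n = −ln(1 − rB₀/P)/ln(1+r) = −ln(0.57114)/ln(1.00925) ≈ 60.834, so the balance reaches zero during payment 61.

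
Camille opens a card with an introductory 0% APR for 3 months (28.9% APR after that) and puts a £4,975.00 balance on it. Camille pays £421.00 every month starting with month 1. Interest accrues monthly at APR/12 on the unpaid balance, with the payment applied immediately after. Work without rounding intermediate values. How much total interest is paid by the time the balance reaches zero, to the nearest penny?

£510.82

Promo months 1–3 at r₀ = 0%/12 = 0; months 4+ at r₁ = 28.9%/12 = 0.0240833.
After month 3 (no interest yet): B = £4,975.00 − 3·£421.00 = £3,712.00.
Then at r₁ with £421.00/mo: n₂ = −ln(1 − r₁·B/P)/ln(1+r₁) ≈ 10.03 → 11 more payments.
Total paid = 13·£421.00 + £12.82 = £5,485.82; interest = £5,485.82 − £4,975.00 = £510.82.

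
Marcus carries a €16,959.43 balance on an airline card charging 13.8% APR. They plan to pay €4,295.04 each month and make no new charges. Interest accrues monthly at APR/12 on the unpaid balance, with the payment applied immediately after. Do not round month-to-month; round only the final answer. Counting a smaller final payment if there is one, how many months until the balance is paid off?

Monthly rate r = 13.8%/12 = 1.15% = 0.0115.
Recurrence: B ← B·(1+r) − €4,295.04.
Month 1: interest €195.03; balance after payment €12,859.42.
Month 2: interest €147.88; balance after payment €8,712.27.
Month 3: interest €100.19; balance after payment €4,517.42.
Month 4: interest €51.95; balance after payment €274.33.
Month 5: interest €3.15; balance after payment €0.00.

5 payments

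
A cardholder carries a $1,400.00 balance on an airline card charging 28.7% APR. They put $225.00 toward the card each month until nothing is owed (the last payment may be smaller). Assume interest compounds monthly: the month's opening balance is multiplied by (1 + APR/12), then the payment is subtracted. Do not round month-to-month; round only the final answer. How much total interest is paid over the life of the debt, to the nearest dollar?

Monthly rate r = 28.7%/12 = 2.39167% = 0.0239167.
Payoff takes n = ⌈−ln(1 − rB₀/P)/ln(1+r)⌉ = ⌈6.817⌉ = 7 payments; the last is $184.27.
Total paid = 6·$225.00 + $184.27 = $1,534.27.
Total interest = total paid − principal = $1,534.27 − $1,400.00 = $134.27.

$134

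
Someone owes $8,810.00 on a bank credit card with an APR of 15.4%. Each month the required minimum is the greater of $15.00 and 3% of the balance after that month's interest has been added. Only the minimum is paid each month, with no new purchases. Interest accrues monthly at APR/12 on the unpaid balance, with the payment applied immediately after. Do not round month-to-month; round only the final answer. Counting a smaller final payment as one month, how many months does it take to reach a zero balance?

Monthly rate r = 15.4%/12 = 1.28333% = 0.0128333.
While 3% of the post-interest balance exceeds $15.00, each month B ← (B·(1+r))·(1 − 0.03), i.e. B shrinks by the factor (1+r)·0.97 = 0.98245.
This holds for months 1–163. Entering month 164 the balance is $491.43; 3% of the post-interest balance is now below $15.00, so the flat $15.00 minimum applies from here.
From month 164 a fixed $15.00 at rate r clears $491.43 in 43 more payments. Total: 163 + 43 = 206 months.

206 months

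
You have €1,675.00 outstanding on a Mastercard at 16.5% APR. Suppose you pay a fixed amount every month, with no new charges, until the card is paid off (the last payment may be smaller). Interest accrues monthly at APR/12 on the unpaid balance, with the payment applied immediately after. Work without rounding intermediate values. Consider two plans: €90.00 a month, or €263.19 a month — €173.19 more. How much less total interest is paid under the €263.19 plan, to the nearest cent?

€182.88

Monthly rate r = 16.5%/12 = 1.375% = 0.01375.
At €90.00/mo: n = ⌈−ln(1 − rB₀/P)/ln(1+r)⌉ = 22 payments (last €58.14); total interest = total paid − €1,675.00 = €273.14.
At €263.19/mo: 7 payments (last €186.12); total interest €90.26.
Interest saved = €273.14 − €90.26 = €182.88.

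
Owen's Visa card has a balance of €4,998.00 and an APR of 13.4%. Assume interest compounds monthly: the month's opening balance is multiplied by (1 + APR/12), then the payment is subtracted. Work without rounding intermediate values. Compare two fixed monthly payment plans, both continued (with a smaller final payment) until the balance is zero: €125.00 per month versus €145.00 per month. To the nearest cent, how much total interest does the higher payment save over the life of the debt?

€312.24

Monthly rate r = 13.4%/12 = 1.11667% = 0.0111667.
At €125.00/mo: n = ⌈−ln(1 − rB₀/P)/ln(1+r)⌉ = 54 payments (last €32.99); total interest = total paid − €4,998.00 = €1,659.99.
At €145.00/mo: 44 payments (last €110.75); total interest €1,347.75.
Interest saved = €1,659.99 − €1,347.75 = €312.24.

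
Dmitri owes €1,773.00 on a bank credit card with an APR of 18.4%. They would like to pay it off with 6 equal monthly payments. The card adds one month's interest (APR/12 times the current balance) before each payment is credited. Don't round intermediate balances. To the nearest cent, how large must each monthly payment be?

€311.56

Monthly rate r = 18.4%/12 = 1.53333% = 0.0153333.
Level-payment amortization: P = B₀·r / (1 − (1+r)^(−n)) = 1773.00·0.0153333 / (1 − 1.01533^(−6)).
Denominator 1 − (1+r)^(−6) = 0.0872577916.
P = 27.186 / 0.0872577916 ≈ 311.56.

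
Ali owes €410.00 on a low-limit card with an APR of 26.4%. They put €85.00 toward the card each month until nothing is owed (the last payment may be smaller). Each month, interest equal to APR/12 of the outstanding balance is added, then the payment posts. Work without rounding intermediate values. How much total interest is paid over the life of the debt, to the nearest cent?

€28.30

Monthly rate r = 26.4%/12 = 2.2% = 0.022.
Payoff takes n = ⌈−ln(1 − rB₀/P)/ln(1+r)⌉ = ⌈5.155⌉ = 6 payments; the last is €13.30.
Total paid = 5·€85.00 + €13.30 = €438.30.
Total interest = total paid − principal = €438.30 − €410.00 = €28.30.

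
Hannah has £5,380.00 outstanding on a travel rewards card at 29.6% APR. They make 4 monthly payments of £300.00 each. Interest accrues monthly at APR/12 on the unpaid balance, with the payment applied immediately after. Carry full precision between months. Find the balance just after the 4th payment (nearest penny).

£4,685.66

Monthly rate r = 29.6%/12 = 2.46667% = 0.0246667.
Each month: B ← B·(1+r) − £300.00.
Month 1: interest £132.71; balance after payment £5,212.71.
Month 2: interest £128.58; balance after payment £5,041.29.
Month 3: interest £124.35; balance after payment £4,865.64.
Month 4: interest £120.02; balance after payment £4,685.66.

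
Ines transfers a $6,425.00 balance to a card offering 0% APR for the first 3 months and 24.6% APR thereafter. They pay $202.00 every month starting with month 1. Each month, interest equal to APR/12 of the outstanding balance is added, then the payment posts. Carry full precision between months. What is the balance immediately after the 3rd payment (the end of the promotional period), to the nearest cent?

Promo months 1–3 at r₀ = 0%/12 = 0; months 4+ at r₁ = 24.6%/12 = 0.0205.
After month 3 (no interest yet): B = $6,425.00 − 3·$202.00 = $5,819.00.

$5,819.00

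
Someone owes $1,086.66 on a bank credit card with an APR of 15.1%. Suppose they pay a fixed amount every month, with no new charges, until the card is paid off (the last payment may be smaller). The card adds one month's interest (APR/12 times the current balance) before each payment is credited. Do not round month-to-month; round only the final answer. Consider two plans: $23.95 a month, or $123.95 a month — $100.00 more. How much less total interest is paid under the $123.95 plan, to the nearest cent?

Monthly rate r = 15.1%/12 = 1.25833% = 0.0125833.
At $23.95/mo: n = ⌈−ln(1 − rB₀/P)/ln(1+r)⌉ = 68 payments (last $15.96); total interest = total paid − $1,086.66 = $533.95.
At $123.95/mo: 10 payments (last $43.26); total interest $72.15.
Interest saved = $533.95 − $72.15 = $461.80.

$461.80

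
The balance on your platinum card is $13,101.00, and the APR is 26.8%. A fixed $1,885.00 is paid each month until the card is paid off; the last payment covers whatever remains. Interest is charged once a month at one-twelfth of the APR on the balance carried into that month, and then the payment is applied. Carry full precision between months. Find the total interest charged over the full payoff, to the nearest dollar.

$1,299

Monthly rate r = 26.8%/12 = 2.23333% = 0.0223333.
Payoff takes n = ⌈−ln(1 − rB₀/P)/ln(1+r)⌉ = ⌈7.637⌉ = 8 payments; the last is $1,205.18.
Total paid = 7·$1,885.00 + $1,205.18 = $14,400.18.
Total interest = total paid − principal = $14,400.18 − $13,101.00 = $1,299.18.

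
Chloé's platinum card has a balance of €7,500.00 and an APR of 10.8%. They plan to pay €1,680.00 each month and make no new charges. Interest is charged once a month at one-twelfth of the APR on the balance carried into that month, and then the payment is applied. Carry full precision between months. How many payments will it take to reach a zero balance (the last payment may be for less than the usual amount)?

Monthly rate r = 10.8%/12 = 0.9% = 0.009.
Recurrence: B ← B·(1+r) − €1,680.00.
Month 1: interest €67.50; balance after payment €5,887.50.
Month 2: interest €52.99; balance after payment €4,260.49.
Month 3: interest €38.34; balance after payment €2,618.83.
Month 4: interest €23.57; balance after payment €962.40.
Month 5: interest €8.66; balance after payment €0.00.

5 months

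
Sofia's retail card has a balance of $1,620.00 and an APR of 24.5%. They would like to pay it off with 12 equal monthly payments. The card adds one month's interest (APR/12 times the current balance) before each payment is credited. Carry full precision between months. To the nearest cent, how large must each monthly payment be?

Monthly rate r = 24.5%/12 = 2.04167% = 0.0204167.
Level-payment amortization: P = B₀·r / (1 − (1+r)^(−n)) = 1620.00·0.0204167 / (1 − 1.02042^(−12)).
Denominator 1 − (1+r)^(−12) = 0.215361744.
P = 33.075 / 0.215361744 ≈ 153.58.

$153.58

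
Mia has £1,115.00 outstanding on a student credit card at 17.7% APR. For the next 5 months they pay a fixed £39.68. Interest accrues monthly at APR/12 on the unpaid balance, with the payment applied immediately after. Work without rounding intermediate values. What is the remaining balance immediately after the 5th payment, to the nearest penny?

Monthly rate r = 17.7%/12 = 1.475% = 0.01475.
Each month: B ← B·(1+r) − £39.68.
Month 1: interest £16.45; balance after payment £1,091.77.
Month 2: interest £16.10; balance after payment £1,068.19.
Month 3: interest £15.76; balance after payment £1,044.27.
Month 4: interest £15.40; balance after payment £1,019.99.
Month 5: interest £15.04; balance after payment £995.35.

£995.35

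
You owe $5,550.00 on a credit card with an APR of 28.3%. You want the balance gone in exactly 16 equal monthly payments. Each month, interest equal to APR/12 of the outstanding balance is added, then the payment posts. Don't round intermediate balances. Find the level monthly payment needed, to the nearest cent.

$420.45

Monthly rate r = 28.3%/12 = 2.35833% = 0.0235833.
Level-payment amortization: P = B₀·r / (1 − (1+r)^(−n)) = 5550.00·0.0235833 / (1 − 1.02358^(−16)).
Denominator 1 − (1+r)^(−16) = 0.311302182.
P = 130.888 / 0.311302182 ≈ 420.45.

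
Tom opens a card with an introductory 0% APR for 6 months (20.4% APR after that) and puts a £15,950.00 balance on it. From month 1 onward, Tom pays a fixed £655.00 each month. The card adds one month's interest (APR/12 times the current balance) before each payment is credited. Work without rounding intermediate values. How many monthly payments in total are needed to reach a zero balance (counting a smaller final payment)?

Promo months 1–6 at r₀ = 0%/12 = 0; months 7+ at r₁ = 20.4%/12 = 0.017.
After month 6 (no interest yet): B = £15,950.00 − 6·£655.00 = £12,020.00.
Then at r₁ with £655.00/mo: n₂ = −ln(1 − r₁·B/P)/ln(1+r₁) ≈ 22.18 → 23 more payments.

29 payments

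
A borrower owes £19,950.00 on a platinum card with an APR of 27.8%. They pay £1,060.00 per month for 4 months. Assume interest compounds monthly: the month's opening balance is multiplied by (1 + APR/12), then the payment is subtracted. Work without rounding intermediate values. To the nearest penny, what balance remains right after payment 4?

£17,474.31

Monthly rate r = 27.8%/12 = 2.31667% = 0.0231667.
Each month: B ← B·(1+r) − £1,060.00.
Month 1: interest £462.18; balance after payment £19,352.17.
Month 2: interest £448.33; balance after payment £18,740.50.
Month 3: interest £434.15; balance after payment £18,114.66.
Month 4: interest £419.66; balance after payment £17,474.31.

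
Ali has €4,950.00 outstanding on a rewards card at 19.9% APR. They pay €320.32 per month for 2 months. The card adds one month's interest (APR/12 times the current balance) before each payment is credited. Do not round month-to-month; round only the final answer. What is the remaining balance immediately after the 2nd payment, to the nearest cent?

€4,469.58

Monthly rate r = 19.9%/12 = 1.65833% = 0.0165833.
Each month: B ← B·(1+r) − €320.32.
Month 1: interest €82.09; balance after payment €4,711.77.
Month 2: interest €78.14; balance after payment €4,469.58.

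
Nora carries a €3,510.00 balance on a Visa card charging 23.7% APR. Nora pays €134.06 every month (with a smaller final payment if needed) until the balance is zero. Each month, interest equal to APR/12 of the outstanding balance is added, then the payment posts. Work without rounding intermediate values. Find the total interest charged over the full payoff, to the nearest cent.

€1,480.05

Monthly rate r = 23.7%/12 = 1.975% = 0.01975.
Payoff takes n = ⌈−ln(1 − rB₀/P)/ln(1+r)⌉ = ⌈37.221⌉ = 38 payments; the last is €29.83.
Total paid = 37·€134.06 + €29.83 = €4,990.05.
Total interest = total paid − principal = €4,990.05 − €3,510.00 = €1,480.05.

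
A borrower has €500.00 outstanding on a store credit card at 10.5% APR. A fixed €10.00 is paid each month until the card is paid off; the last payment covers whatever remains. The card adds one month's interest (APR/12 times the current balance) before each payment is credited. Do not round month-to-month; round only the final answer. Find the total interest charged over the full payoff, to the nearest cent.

€160.43

Monthly rate r = 10.5%/12 = 0.875% = 0.00875.
Payoff takes n = ⌈−ln(1 − rB₀/P)/ln(1+r)⌉ = ⌈66.043⌉ = 67 payments; the last is €0.43.
Total paid = 66·€10.00 + €0.43 = €660.43.
Total interest = total paid − principal = €660.43 − €500.00 = €160.43.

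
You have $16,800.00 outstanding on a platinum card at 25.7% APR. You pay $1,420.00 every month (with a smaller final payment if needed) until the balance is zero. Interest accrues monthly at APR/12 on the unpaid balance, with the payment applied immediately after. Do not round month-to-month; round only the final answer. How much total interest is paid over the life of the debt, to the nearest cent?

Monthly rate r = 25.7%/12 = 2.14167% = 0.0214167.
Payoff takes n = ⌈−ln(1 − rB₀/P)/ln(1+r)⌉ = ⌈13.789⌉ = 14 payments; the last is $1,123.06.
Total paid = 13·$1,420.00 + $1,123.06 = $19,583.06.
Total interest = total paid − principal = $19,583.06 − $16,800.00 = $2,783.06.

$2,783.06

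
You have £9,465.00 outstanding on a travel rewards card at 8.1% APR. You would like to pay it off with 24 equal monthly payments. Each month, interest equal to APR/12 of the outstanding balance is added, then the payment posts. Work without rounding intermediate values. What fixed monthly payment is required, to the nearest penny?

£428.51

Monthly rate r = 8.1%/12 = 0.675% = 0.00675.
Level-payment amortization: P = B₀·r / (1 − (1+r)^(−n)) = 9465.00·0.00675 / (1 − 1.00675^(−24)).
Denominator 1 − (1+r)^(−24) = 0.149095773.
P = 63.8888 / 0.149095773 ≈ 428.51.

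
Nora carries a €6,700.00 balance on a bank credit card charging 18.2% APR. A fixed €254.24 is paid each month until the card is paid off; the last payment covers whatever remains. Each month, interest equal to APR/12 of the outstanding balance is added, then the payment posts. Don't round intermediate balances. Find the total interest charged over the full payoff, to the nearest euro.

Monthly rate r = 18.2%/12 = 1.51667% = 0.0151667.
Payoff takes n = ⌈−ln(1 − rB₀/P)/ln(1+r)⌉ = ⌈33.901⌉ = 34 payments; the last is €229.25.
Total paid = 33·€254.24 + €229.25 = €8,619.17.
Total interest = total paid − principal = €8,619.17 − €6,700.00 = €1,919.17.

€1,919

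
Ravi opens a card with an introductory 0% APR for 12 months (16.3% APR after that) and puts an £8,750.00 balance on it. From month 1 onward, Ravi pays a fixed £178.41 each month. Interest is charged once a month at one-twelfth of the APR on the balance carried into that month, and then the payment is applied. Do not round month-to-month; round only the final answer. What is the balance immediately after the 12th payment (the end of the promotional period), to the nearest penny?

£6,609.08

Promo months 1–12 at r₀ = 0%/12 = 0; months 13+ at r₁ = 16.3%/12 = 0.0135833.
After month 12 (no interest yet): B = £8,750.00 − 12·£178.41 = £6,609.08.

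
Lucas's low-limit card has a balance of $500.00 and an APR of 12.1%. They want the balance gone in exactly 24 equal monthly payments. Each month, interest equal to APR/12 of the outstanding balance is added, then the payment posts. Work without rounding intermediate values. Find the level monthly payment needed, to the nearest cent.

$23.56

Monthly rate r = 12.1%/12 = 1.00833% = 0.0100833.
Level-payment amortization: P = B₀·r / (1 − (1+r)^(−n)) = 500.00·0.0100833 / (1 − 1.01008^(−24)).
Denominator 1 − (1+r)^(−24) = 0.213991802.
P = 5.04167 / 0.213991802 ≈ 23.56.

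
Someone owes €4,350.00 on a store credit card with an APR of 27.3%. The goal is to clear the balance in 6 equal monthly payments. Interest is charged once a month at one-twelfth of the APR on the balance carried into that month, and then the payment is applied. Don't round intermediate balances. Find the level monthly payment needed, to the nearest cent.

Monthly rate r = 27.3%/12 = 2.275% = 0.02275.
Level-payment amortization: P = B₀·r / (1 − (1+r)^(−n)) = 4350.00·0.02275 / (1 − 1.02275^(−6)).
Denominator 1 − (1+r)^(−6) = 0.126258284.
P = 98.9625 / 0.126258284 ≈ 783.81.

€783.81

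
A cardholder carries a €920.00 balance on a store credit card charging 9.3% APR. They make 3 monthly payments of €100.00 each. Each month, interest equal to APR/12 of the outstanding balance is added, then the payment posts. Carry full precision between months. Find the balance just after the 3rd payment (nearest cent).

Monthly rate r = 9.3%/12 = 0.775% = 0.00775.
Each month: B ← B·(1+r) − €100.00.
Month 1: interest €7.13; balance after payment €827.13.
Month 2: interest €6.41; balance after payment €733.54.
Month 3: interest €5.68; balance after payment €639.23.

€639.23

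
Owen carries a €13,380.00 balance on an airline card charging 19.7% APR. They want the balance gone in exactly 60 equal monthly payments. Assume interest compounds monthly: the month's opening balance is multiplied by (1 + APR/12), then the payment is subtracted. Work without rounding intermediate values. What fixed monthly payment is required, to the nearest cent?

Monthly rate r = 19.7%/12 = 1.64167% = 0.0164167.
Level-payment amortization: P = B₀·r / (1 − (1+r)^(−n)) = 13380.00·0.0164167 / (1 − 1.01642^(−60)).
Denominator 1 − (1+r)^(−60) = 0.623562107.
P = 219.655 / 0.623562107 ≈ 352.26.

€352.26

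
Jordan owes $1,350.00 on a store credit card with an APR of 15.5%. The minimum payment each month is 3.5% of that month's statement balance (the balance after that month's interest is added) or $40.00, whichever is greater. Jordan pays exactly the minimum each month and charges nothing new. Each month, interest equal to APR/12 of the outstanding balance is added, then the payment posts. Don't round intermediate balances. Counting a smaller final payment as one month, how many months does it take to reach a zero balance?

Monthly rate r = 15.5%/12 = 1.29167% = 0.0129167.
While 3.5% of the post-interest balance exceeds $40.00, each month B ← (B·(1+r))·(1 − 0.035), i.e. B shrinks by the factor (1+r)·0.965 = 0.97746.
This holds for months 1–8. Entering month 9 the balance is $1,124.97; 3.5% of the post-interest balance is now below $40.00, so the flat $40.00 minimum applies from here.
From month 9 a fixed $40.00 at rate r clears $1,124.97 in 36 more payments. Total: 8 + 36 = 44 months.

44 months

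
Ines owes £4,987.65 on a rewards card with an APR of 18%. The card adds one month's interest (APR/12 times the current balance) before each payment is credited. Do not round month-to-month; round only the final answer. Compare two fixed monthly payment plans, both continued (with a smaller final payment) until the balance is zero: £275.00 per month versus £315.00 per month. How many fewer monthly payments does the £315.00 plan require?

3 fewer payments

Monthly rate r = 18%/12 = 1.5% = 0.015.
At £275.00/mo: n = ⌈−ln(1 − rB₀/P)/ln(1+r)⌉ = 22 payments (last £90.35); total interest = total paid − £4,987.65 = £877.70.
At £315.00/mo: 19 payments (last £67.40); total interest £749.75.
Payments saved = 22 − 19 = 3.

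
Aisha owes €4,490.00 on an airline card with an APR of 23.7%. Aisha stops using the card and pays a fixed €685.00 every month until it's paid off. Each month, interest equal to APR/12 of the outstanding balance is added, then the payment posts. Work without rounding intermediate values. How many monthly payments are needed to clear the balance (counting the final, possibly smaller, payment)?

Monthly rate r = 23.7%/12 = 1.975% = 0.01975.
Recurrence: B ← B·(1+r) − €685.00.
Month 1: interest €88.68; balance after payment €3,893.68.
Month 2: interest €76.90; balance after payment €3,285.58.
Closed form: n = −ln(1 − rB₀/P)/ln(1+r) = −ln(0.87054)/ln(1.01975) ≈ 7.089, so the balance reaches zero during payment 8.

8 months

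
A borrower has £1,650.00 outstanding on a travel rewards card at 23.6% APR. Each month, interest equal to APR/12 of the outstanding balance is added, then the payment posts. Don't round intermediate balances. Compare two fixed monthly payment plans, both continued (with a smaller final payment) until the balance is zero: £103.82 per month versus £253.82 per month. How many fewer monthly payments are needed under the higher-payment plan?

12 fewer payments

Monthly rate r = 23.6%/12 = 1.96667% = 0.0196667.
At £103.82/mo: n = ⌈−ln(1 − rB₀/P)/ln(1+r)⌉ = 20 payments (last £25.46); total interest = total paid − £1,650.00 = £348.04.
At £253.82/mo: 8 payments (last £6.04); total interest £132.78.
Payments saved = 20 − 8 = 12.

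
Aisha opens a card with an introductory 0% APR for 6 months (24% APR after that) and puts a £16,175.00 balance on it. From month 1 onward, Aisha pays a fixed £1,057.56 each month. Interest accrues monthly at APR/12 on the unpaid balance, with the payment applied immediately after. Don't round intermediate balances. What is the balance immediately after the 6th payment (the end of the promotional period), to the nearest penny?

£9,829.64

Promo months 1–6 at r₀ = 0%/12 = 0; months 7+ at r₁ = 24%/12 = 0.02.
After month 6 (no interest yet): B = £16,175.00 − 6·£1,057.56 = £9,829.64.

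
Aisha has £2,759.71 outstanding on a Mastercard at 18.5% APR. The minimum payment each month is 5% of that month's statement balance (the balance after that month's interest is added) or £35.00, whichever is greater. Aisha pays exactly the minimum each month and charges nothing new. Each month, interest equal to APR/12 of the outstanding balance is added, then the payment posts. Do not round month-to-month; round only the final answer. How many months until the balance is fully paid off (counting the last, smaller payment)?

63 months

Monthly rate r = 18.5%/12 = 1.54167% = 0.0154167.
While 5% of the post-interest balance exceeds £35.00, each month B ← (B·(1+r))·(1 − 0.05), i.e. B shrinks by the factor (1+r)·0.95 = 0.96465.
This holds for months 1–39. Entering month 40 the balance is £677.97; 5% of the post-interest balance is now below £35.00, so the flat £35.00 minimum applies from here.
From month 40 a fixed £35.00 at rate r clears £677.97 in 24 more payments. Total: 39 + 24 = 63 months.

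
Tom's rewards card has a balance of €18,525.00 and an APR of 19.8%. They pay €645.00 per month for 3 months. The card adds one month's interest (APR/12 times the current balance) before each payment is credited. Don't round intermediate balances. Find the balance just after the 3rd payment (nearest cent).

Monthly rate r = 19.8%/12 = 1.65% = 0.0165.
Each month: B ← B·(1+r) − €645.00.
Month 1: interest €305.66; balance after payment €18,185.66.
Month 2: interest €300.06; balance after payment €17,840.73.
Month 3: interest €294.37; balance after payment €17,490.10.

€17,490.10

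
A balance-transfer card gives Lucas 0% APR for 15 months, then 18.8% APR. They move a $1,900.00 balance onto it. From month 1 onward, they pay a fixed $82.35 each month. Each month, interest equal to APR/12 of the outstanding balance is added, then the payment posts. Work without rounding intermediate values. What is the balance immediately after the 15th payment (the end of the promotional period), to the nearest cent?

$664.75

Promo months 1–15 at r₀ = 0%/12 = 0; months 16+ at r₁ = 18.8%/12 = 0.0156667.
After month 15 (no interest yet): B = $1,900.00 − 15·$82.35 = $664.75.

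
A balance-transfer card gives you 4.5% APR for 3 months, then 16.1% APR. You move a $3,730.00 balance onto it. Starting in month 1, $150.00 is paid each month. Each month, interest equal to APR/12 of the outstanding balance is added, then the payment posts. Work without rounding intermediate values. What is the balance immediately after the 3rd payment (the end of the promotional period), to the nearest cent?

Promo months 1–3 at r₀ = 4.5%/12 = 0.00375; months 4+ at r₁ = 16.1%/12 = 0.0134167.
After month 3: iterate B ← B·(1+r₀) − $150.00 for 3 months → $3,320.43.

$3,320.43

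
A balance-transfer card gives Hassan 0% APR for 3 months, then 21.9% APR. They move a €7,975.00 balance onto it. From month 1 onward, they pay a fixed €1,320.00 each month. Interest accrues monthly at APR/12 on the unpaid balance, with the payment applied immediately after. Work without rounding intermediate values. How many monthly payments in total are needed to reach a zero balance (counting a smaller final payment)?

7 payments

Promo months 1–3 at r₀ = 0%/12 = 0; months 4+ at r₁ = 21.9%/12 = 0.01825.
After month 3 (no interest yet): B = €7,975.00 − 3·€1,320.00 = €4,015.00.
Then at r₁ with €1,320.00/mo: n₂ = −ln(1 − r₁·B/P)/ln(1+r₁) ≈ 3.16 → 4 more payments.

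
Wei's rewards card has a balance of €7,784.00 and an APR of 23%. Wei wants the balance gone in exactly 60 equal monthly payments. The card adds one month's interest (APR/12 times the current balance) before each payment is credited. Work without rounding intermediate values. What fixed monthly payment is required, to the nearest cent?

Monthly rate r = 23%/12 = 1.91667% = 0.0191667.
Level-payment amortization: P = B₀·r / (1 − (1+r)^(−n)) = 7784.00·0.0191667 / (1 − 1.01917^(−60)).
Denominator 1 − (1+r)^(−60) = 0.679898772.
P = 149.193 / 0.679898772 ≈ 219.43.

€219.43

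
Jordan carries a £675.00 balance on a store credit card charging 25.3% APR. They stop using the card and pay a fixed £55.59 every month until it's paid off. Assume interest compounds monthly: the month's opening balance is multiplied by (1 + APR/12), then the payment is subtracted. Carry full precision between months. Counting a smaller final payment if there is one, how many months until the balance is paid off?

Monthly rate r = 25.3%/12 = 2.10833% = 0.0210833.
Recurrence: B ← B·(1+r) − £55.59.
Month 1: interest £14.23; balance after payment £633.64.
Month 2: interest £13.36; balance after payment £591.41.
Closed form: n = −ln(1 − rB₀/P)/ln(1+r) = −ln(0.744)/ln(1.02108) ≈ 14.174, so the balance reaches zero during payment 15.

15 months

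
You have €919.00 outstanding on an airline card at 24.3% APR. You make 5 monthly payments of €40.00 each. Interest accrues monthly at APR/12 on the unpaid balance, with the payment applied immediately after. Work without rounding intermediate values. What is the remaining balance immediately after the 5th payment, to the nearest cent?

€807.63

Monthly rate r = 24.3%/12 = 2.025% = 0.02025.
Each month: B ← B·(1+r) − €40.00.
Month 1: interest €18.61; balance after payment €897.61.
Month 2: interest €18.18; balance after payment €875.79.
Month 3: interest €17.73; balance after payment €853.52.
Month 4: interest €17.28; balance after payment €830.80.
Month 5: interest €16.82; balance after payment €807.63.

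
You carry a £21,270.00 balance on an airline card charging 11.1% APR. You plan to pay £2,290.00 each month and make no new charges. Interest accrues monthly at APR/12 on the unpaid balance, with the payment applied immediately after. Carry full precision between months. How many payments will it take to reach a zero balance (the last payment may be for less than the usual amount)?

10 payments

Monthly rate r = 11.1%/12 = 0.925% = 0.00925.
Recurrence: B ← B·(1+r) − £2,290.00.
Month 1: interest £196.75; balance after payment £19,176.75.
Month 2: interest £177.38; balance after payment £17,064.13.
Closed form: n = −ln(1 − rB₀/P)/ln(1+r) = −ln(0.91408)/ln(1.00925) ≈ 9.756, so the balance reaches zero during payment 10.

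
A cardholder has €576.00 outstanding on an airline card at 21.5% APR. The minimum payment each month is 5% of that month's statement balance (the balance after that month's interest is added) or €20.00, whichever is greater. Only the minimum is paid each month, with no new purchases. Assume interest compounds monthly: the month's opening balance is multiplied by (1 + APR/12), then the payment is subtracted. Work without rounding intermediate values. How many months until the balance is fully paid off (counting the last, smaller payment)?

36 months

Monthly rate r = 21.5%/12 = 1.79167% = 0.0179167.
While 5% of the post-interest balance exceeds €20.00, each month B ← (B·(1+r))·(1 − 0.05), i.e. B shrinks by the factor (1+r)·0.95 = 0.96702.
This holds for months 1–12. Entering month 13 the balance is €385.17; 5% of the post-interest balance is now below €20.00, so the flat €20.00 minimum applies from here.
From month 13 a fixed €20.00 at rate r clears €385.17 in 24 more payments. Total: 12 + 24 = 36 months.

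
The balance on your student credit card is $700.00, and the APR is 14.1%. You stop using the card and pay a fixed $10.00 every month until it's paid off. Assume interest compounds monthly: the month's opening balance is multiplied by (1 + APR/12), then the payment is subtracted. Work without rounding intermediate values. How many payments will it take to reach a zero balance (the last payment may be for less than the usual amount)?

Monthly rate r = 14.1%/12 = 1.175% = 0.01175.
Recurrence: B ← B·(1+r) − $10.00.
Month 1: interest $8.22; balance after payment $698.23.
Month 2: interest $8.20; balance after payment $696.43.
Closed form: n = −ln(1 − rB₀/P)/ln(1+r) = −ln(0.1775)/ln(1.01175) ≈ 147.993, so the balance reaches zero during payment 148.

148 payments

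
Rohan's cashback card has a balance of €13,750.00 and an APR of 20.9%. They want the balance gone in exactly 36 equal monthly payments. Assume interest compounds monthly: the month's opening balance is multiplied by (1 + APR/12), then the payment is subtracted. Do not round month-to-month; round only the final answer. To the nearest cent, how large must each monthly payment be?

€517.33

Monthly rate r = 20.9%/12 = 1.74167% = 0.0174167.
Level-payment amortization: P = B₀·r / (1 − (1+r)^(−n)) = 13750.00·0.0174167 / (1 − 1.01742^(−36)).
Denominator 1 − (1+r)^(−36) = 0.462916905.
P = 239.479 / 0.462916905 ≈ 517.33.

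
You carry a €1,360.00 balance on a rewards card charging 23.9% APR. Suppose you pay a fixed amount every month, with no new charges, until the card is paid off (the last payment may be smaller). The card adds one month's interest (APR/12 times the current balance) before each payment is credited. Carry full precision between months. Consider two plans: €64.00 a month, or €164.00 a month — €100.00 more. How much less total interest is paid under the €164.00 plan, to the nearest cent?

€284.56

Monthly rate r = 23.9%/12 = 1.99167% = 0.0199167.
At €64.00/mo: n = ⌈−ln(1 − rB₀/P)/ln(1+r)⌉ = 28 payments (last €57.97); total interest = total paid − €1,360.00 = €425.97.
At €164.00/mo: 10 payments (last €25.41); total interest €141.41.
Interest saved = €425.97 − €141.41 = €284.56.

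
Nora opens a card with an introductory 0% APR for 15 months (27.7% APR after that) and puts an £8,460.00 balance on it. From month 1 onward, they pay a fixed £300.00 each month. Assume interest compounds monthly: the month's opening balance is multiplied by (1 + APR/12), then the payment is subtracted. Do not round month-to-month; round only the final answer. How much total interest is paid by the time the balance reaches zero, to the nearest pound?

Promo months 1–15 at r₀ = 0%/12 = 0; months 16+ at r₁ = 27.7%/12 = 0.0230833.
After month 15 (no interest yet): B = £8,460.00 − 15·£300.00 = £3,960.00.
Then at r₁ with £300.00/mo: n₂ = −ln(1 − r₁·B/P)/ln(1+r₁) ≈ 15.92 → 16 more payments.
Total paid = 30·£300.00 + £277.59 = £9,277.59; interest = £9,277.59 − £8,460.00 = £817.59.

£818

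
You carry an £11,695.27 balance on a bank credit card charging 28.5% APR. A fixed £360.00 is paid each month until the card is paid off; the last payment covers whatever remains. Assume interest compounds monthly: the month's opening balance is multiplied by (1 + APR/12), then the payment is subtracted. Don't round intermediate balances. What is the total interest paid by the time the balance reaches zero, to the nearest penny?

Monthly rate r = 28.5%/12 = 2.375% = 0.02375.
Payoff takes n = ⌈−ln(1 − rB₀/P)/ln(1+r)⌉ = ⌈62.904⌉ = 63 payments; the last is £325.65.
Total paid = 62·£360.00 + £325.65 = £22,645.65.
Total interest = total paid − principal = £22,645.65 − £11,695.27 = £10,950.38.

£10,950.38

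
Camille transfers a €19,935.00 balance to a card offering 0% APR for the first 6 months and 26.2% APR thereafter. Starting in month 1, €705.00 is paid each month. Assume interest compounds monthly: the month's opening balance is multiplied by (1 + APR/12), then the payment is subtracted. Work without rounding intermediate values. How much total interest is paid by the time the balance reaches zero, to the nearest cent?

€6,043.47

Promo months 1–6 at r₀ = 0%/12 = 0; months 7+ at r₁ = 26.2%/12 = 0.0218333.
After month 6 (no interest yet): B = €19,935.00 − 6·€705.00 = €15,705.00.
Then at r₁ with €705.00/mo: n₂ = −ln(1 − r₁·B/P)/ln(1+r₁) ≈ 30.85 → 31 more payments.
Total paid = 36·€705.00 + €598.47 = €25,978.47; interest = €25,978.47 − €19,935.00 = €6,043.47.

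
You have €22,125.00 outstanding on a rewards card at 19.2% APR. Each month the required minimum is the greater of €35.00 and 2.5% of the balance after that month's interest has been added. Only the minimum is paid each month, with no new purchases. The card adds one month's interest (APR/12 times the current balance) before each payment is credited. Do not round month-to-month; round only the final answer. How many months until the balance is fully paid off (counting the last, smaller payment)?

Monthly rate r = 19.2%/12 = 1.6% = 0.016.
While 2.5% of the post-interest balance exceeds €35.00, each month B ← (B·(1+r))·(1 − 0.025), i.e. B shrinks by the factor (1+r)·0.975 = 0.9906.
This holds for months 1–294. Entering month 295 the balance is €1,377.18; 2.5% of the post-interest balance is now below €35.00, so the flat €35.00 minimum applies from here.
From month 295 a fixed €35.00 at rate r clears €1,377.18 in 63 more payments. Total: 294 + 63 = 357 months.

357 months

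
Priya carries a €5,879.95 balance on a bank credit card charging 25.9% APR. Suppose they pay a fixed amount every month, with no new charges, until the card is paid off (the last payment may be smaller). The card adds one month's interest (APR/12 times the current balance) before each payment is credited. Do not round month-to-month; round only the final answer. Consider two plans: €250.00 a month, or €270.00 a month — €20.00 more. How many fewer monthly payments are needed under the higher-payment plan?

4 fewer payments

Monthly rate r = 25.9%/12 = 2.15833% = 0.0215833.
At €250.00/mo: n = ⌈−ln(1 − rB₀/P)/ln(1+r)⌉ = 34 payments (last €45.63); total interest = total paid − €5,879.95 = €2,415.68.
At €270.00/mo: 30 payments (last €198.86); total interest €2,148.91.
Payments saved = 34 − 30 = 4.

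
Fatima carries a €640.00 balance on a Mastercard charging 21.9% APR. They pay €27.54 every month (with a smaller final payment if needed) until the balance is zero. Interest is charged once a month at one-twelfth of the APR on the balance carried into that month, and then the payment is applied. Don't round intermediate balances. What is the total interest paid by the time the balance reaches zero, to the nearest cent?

Monthly rate r = 21.9%/12 = 1.825% = 0.01825.
Payoff takes n = ⌈−ln(1 − rB₀/P)/ln(1+r)⌉ = ⌈30.513⌉ = 31 payments; the last is €14.19.
Total paid = 30·€27.54 + €14.19 = €840.39.
Total interest = total paid − principal = €840.39 − €640.00 = €200.39.

€200.39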